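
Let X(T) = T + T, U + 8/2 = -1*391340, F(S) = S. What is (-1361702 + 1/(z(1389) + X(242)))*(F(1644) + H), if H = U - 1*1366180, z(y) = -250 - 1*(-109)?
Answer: 117158279829400/49 ≈ 2.3910e+12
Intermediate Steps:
U = -391344 (U = -4 - 1*391340 = -4 - 391340 = -391344)
z(y) = -141 (z(y) = -250 + 109 = -141)
X(T) = 2*T
H = -1757524 (H = -391344 - 1*1366180 = -391344 - 1366180 = -1757524)
(-1361702 + 1/(z(1389) + X(242)))*(F(1644) + H) = (-1361702 + 1/(-141 + 2*242))*(1644 - 1757524) = (-1361702 + 1/(-141 + 484))*(-1755880) = (-1361702 + 1/343)*(-1755880) = -467063785/343*(-1755880) = 117158279829400/49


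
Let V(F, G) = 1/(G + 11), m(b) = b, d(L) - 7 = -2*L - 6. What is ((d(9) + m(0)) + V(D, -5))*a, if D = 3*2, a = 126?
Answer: -2121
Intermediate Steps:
d(L) = 1 - 2*L (d(L) = 7 + (-2*L - 6) = 7 + (-6 - 2*L) = 1 - 2*L)
D = 6
V(F, G) = 1/(11 + G)
((d(9) + m(0)) + V(D, -5))*a = (((1 - 2*9) + 0) + 1/(11 - 5))*126 = (((1 - 18) + 0) + 1/6)*126 = ((-17 + 0) + 1/6)*126 = (-17 + 1/6)*126 = -101/6*126 = -2121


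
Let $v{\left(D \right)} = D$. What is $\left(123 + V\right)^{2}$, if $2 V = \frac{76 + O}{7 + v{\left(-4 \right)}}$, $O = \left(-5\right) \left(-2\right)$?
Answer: $\frac{169744}{9} \approx 18860.0$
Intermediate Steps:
$O = 10$
$V = \frac{43}{3}$ ($V = \frac{\left(76 + 10\right) \frac{1}{7 - 4}}{2} = \frac{86 \cdot \frac{1}{3}}{2} = \frac{1}{2} \cdot \frac{86}{3} = \frac{43}{3} \approx 14.333$)
$\left(123 + V\right)^{2} = \left(123 + \frac{43}{3}\right)^{2} = \left(\frac{412}{3}\right)^{2} = \frac{169744}{9}$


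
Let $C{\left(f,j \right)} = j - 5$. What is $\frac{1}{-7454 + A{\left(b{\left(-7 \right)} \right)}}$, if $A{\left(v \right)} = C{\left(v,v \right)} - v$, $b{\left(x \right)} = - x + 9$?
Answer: $- \frac{1}{7459} \approx -0.00013407$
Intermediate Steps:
$C{\left(f,j \right)} = -5 + j$ ($C{\left(f,j \right)} = j - 5 = -5 + j$)
$b{\left(x \right)} = 9 - x$
$A{\left(v \right)} = -5$ ($A{\left(v \right)} = \left(-5 + v\right) - v = -5$)
$\frac{1}{-7454 + A{\left(b{\left(-7 \right)} \right)}} = \frac{1}{-7454 - 5} = \frac{1}{-7459} = - \frac{1}{7459}$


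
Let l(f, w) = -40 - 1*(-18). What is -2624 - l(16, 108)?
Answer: -2602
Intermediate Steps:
l(f, w) = -22 (l(f, w) = -40 + 18 = -22)
-2624 - l(16, 108) = -2624 - 1*(-22) = -2624 + 22 = -2602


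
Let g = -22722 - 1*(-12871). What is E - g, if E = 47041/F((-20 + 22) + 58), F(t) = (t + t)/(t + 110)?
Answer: 917909/12 ≈ 76492.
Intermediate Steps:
F(t) = 2*t/(110 + t) (F(t) = (2*t)/(110 + t) = 2*t/(110 + t))
g = -9851 (g = -22722 + 12871 = -9851)
E = 799697/12 (E = 47041/((2*((-20 + 22) + 58)/(110 + ((-20 + 22) + 58)))) = 47041/((2*(2 + 58)/(110 + (2 + 58)))) = 47041/((2*60/(110 + 60))) = 47041/((2*60/170)) = 47041/((2*60*(1/170))) = 47041/(12/17) = 47041*(17/12) = 799697/12 ≈ 66641.)
E - g = 799697/12 - 1*(-9851) = 799697/12 + 9851 = 917909/12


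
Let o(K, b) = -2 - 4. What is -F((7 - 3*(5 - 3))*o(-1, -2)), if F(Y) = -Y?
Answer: -6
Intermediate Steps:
o(K, b) = -6
-F((7 - 3*(5 - 3))*o(-1, -2)) = -(-1)*(7 - 3*(5 - 3))*(-6) = -(-1)*(7 - 3*2)*(-6) = -(-1)*(7 - 6)*(-6) = -(-1)*1*(-6) = -(-1)*(-6) = -1*6 = -6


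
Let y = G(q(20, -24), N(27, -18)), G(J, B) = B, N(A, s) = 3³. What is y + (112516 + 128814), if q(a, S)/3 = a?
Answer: 241357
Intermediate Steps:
N(A, s) = 27
q(a, S) = 3*a
y = 27
y + (112516 + 128814) = 27 + (112516 + 128814) = 27 + 241330 = 241357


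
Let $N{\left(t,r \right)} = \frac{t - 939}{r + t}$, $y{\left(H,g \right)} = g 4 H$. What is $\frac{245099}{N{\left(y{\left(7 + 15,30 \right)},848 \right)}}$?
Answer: $\frac{854905312}{1701} \approx 5.0259 \cdot 10^{5}$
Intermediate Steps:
$y{\left(H,g \right)} = 4 H g$ ($y{\left(H,g \right)} = 4 g H = 4 H g$)
$N{\left(t,r \right)} = \frac{-939 + t}{r + t}$
$\frac{245099}{N{\left(y{\left(7 + 15,30 \right)},848 \right)}} = \frac{245099}{\frac{1}{848 + 4 \left(7 + 15\right) 30} \left(-939 + 4 \left(7 + 15\right) 30\right)} = \frac{245099}{\frac{1}{848 + 4 \cdot 22 \cdot 30} \left(-939 + 4 \cdot 22 \cdot 30\right)} = \frac{245099}{\frac{1}{848 + 2640} \left(-939 + 2640\right)} = \frac{245099}{\frac{1}{3488} \cdot 1701} = \frac{245099}{\frac{1701}{3488}} = 245099 \cdot \frac{3488}{1701} = \frac{854905312}{1701}$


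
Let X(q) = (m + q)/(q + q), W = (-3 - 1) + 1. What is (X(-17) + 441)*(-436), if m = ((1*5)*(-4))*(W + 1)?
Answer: -3263678/17 ≈ -1.9198e+5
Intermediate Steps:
W = -3 (W = -4 + 1 = -3)
m = 40 (m = ((1*5)*(-4))*(-3 + 1) = (5*(-4))*(-2) = -20*(-2) = 40)
X(q) = (40 + q)/(2*q) (X(q) = (40 + q)/(q + q) = (40 + q)/((2*q)) = (40 + q)*(1/(2*q)) = (40 + q)/(2*q))
(X(-17) + 441)*(-436) = ((1/2)*(40 - 17)/(-17) + 441)*(-436) = ((1/2)*(-1/17)*23 + 441)*(-436) = (-23/34 + 441)*(-436) = (14971/34)*(-436) = -3263678/17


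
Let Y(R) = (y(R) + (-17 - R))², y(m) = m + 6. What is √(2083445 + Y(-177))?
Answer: √2083566 ≈ 1443.5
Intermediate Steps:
y(m) = 6 + m
Y(R) = 121 (Y(R) = ((6 + R) + (-17 - R))² = (-11)² = 121)
√(2083445 + Y(-177)) = √(2083445 + 121) = √2083566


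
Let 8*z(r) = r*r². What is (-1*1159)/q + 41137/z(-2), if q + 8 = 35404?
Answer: -1456086411/35396 ≈ -41137.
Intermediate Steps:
q = 35396 (q = -8 + 35404 = 35396)
z(r) = r³/8 (z(r) = (r*r²)/8 = r³/8)
(-1*1159)/q + 41137/z(-2) = -1*1159/35396 + 41137/(((⅛)*(-2)³)) = -1159*1/35396 + 41137/(((⅛)*(-8))) = -1159/35396 + 41137/(-1) = -1159/35396 + 41137*(-1) = -1159/35396 - 41137 = -1456086411/35396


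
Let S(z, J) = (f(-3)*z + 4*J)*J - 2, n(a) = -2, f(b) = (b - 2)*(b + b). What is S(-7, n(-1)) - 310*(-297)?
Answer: 92504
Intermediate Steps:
f(b) = 2*b*(-2 + b) (f(b) = (-2 + b)*(2*b) = 2*b*(-2 + b))
S(z, J) = -2 + J*(4*J + 30*z) (S(z, J) = ((2*(-3)*(-2 - 3))*z + 4*J)*J - 2 = ((2*(-3)*(-5))*z + 4*J)*J - 2 = (30*z + 4*J)*J - 2 = (4*J + 30*z)*J - 2 = J*(4*J + 30*z) - 2 = -2 + J*(4*J + 30*z))
S(-7, n(-1)) - 310*(-297) = (-2 + 4*(-2)² + 30*(-2)*(-7)) - 310*(-297) = (-2 + 4*4 + 420) + 92070 = (-2 + 16 + 420) + 92070 = 434 + 92070 = 92504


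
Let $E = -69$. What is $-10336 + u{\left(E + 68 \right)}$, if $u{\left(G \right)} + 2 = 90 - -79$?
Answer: $-10169$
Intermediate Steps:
$u{\left(G \right)} = 167$ ($u{\left(G \right)} = -2 + \left(90 - -79\right) = -2 + \left(90 + 79\right) = -2 + 169 = 167$)
$-10336 + u{\left(E + 68 \right)} = -10336 + 167 = -10169$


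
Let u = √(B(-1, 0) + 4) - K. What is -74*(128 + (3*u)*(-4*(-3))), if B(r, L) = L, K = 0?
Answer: -14800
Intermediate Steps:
u = 2 (u = √(0 + 4) - 1*0 = √4 + 0 = 2 + 0 = 2)
-74*(128 + (3*u)*(-4*(-3))) = -74*(128 + (3*2)*(-4*(-3))) = -74*(128 + 6*12) = -74*(128 + 72) = -74*200 = -14800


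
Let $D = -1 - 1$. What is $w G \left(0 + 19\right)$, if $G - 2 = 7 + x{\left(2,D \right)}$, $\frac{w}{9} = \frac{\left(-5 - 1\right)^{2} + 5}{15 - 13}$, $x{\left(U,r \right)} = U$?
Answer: $\frac{77121}{2} \approx 38561.0$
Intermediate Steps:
$D = -2$ ($D = -1 - 1 = -2$)
$w = \frac{369}{2}$ ($w = 9 \frac{\left(-5 - 1\right)^{2} + 5}{15 - 13} = 9 \frac{\left(-6\right)^{2} + 5}{2} = 9 \left(36 + 5\right) \frac{1}{2} = 9 \cdot 41 \cdot \frac{1}{2} = 9 \cdot \frac{41}{2} = \frac{369}{2} \approx 184.5$)
$G = 11$ ($G = 2 + \left(7 + 2\right) = 2 + 9 = 11$)
$w G \left(0 + 19\right) = \frac{369}{2} \cdot 11 \left(0 + 19\right) = \frac{4059}{2} \cdot 19 = \frac{77121}{2}$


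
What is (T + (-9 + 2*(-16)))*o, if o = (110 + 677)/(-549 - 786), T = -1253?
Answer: 1018378/1335 ≈ 762.83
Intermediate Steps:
o = -787/1335 (o = 787/(-1335) = 787*(-1/1335) = -787/1335 ≈ -0.58951)
(T + (-9 + 2*(-16)))*o = (-1253 + (-9 + 2*(-16)))*(-787/1335) = (-1253 + (-9 - 32))*(-787/1335) = (-1253 - 41)*(-787/1335) = -1294*(-787/1335) = 1018378/1335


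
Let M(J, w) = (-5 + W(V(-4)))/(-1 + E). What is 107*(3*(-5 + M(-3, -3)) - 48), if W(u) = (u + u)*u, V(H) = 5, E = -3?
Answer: -41409/4 ≈ -10352.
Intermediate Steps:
W(u) = 2*u² (W(u) = (2*u)*u = 2*u²)
M(J, w) = -45/4 (M(J, w) = (-5 + 2*5²)/(-1 - 3) = (-5 + 2*25)/(-4) = (-5 + 50)*(-¼) = 45*(-¼) = -45/4)
107*(3*(-5 + M(-3, -3)) - 48) = 107*(3*(-5 - 45/4) - 48) = 107*(3*(-65/4) - 48) = 107*(-195/4 - 48) = 107*(-387/4) = -41409/4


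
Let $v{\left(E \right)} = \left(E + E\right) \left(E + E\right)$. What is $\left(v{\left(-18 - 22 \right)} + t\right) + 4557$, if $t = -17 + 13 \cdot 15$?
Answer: $11135$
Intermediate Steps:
$t = 178$ ($t = -17 + 195 = 178$)
$v{\left(E \right)} = 4 E^{2}$ ($v{\left(E \right)} = 2 E 2 E = 4 E^{2}$)
$\left(v{\left(-18 - 22 \right)} + t\right) + 4557 = \left(4 \left(-18 - 22\right)^{2} + 178\right) + 4557 = \left(4 \left(-40\right)^{2} + 178\right) + 4557 = \left(4 \cdot 1600 + 178\right) + 4557 = \left(6400 + 178\right) + 4557 = 6578 + 4557 = 11135$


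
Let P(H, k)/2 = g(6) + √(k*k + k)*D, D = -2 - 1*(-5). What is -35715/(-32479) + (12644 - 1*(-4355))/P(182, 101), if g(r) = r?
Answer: 551268689/1003406226 + 16999*√10302/61788 ≈ 28.474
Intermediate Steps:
D = 3 (D = -2 + 5 = 3)
P(H, k) = 12 + 6*√(k + k²) (P(H, k) = 2*(6 + √(k*k + k)*3) = 2*(6 + √(k² + k)*3) = 2*(6 + √(k + k²)*3) = 2*(6 + 3*√(k + k²)) = 12 + 6*√(k + k²))
-35715/(-32479) + (12644 - 1*(-4355))/P(182, 101) = -35715/(-32479) + (12644 - 1*(-4355))/(12 + 6*√(101*(1 + 101))) = -35715*(-1/32479) + (12644 + 4355)/(12 + 6*√(101*102)) = 35715/32479 + 16999/(12 + 6*√10302)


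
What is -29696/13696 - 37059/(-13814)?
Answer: 760465/1478098 ≈ 0.51449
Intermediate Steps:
-29696/13696 - 37059/(-13814) = -29696*1/13696 - 37059*(-1/13814) = -232/107 + 37059/13814 = 760465/1478098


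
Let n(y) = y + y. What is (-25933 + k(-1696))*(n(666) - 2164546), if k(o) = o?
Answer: 59767439606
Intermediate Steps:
n(y) = 2*y
(-25933 + k(-1696))*(n(666) - 2164546) = (-25933 - 1696)*(2*666 - 2164546) = -27629*(1332 - 2164546) = -27629*(-2163214) = 59767439606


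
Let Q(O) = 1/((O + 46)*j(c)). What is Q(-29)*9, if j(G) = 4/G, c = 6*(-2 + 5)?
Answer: 81/34 ≈ 2.3824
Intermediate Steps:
c = 18 (c = 6*3 = 18)
Q(O) = 9/(2*(46 + O)) (Q(O) = 1/((O + 46)*((4/18))) = 1/((46 + O)*((4*(1/18)))) = 1/((46 + O)*(2/9)) = (9/2)/(46 + O) = 9/(2*(46 + O)))
Q(-29)*9 = (9/(2*(46 - 29)))*9 = ((9/2)/17)*9 = ((9/2)*(1/17))*9 = (9/34)*9 = 81/34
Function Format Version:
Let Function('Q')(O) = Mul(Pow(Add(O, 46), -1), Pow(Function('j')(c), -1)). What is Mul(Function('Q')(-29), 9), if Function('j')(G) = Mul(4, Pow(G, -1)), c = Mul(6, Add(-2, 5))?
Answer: Rational(81, 34) ≈ 2.3824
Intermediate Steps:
c = 18 (c = Mul(6, 3) = 18)
Function('Q')(O) = Mul(Rational(9, 2), Pow(Add(46, O), -1)) (Function('Q')(O) = Mul(Pow(Add(O, 46), -1), Pow(Mul(4, Pow(18, -1)), -1)) = Mul(Pow(Add(46, O), -1), Pow(Mul(4, Rational(1, 18)), -1)) = Mul(Pow(Add(46, O), -1), Pow(Rational(2, 9), -1)) = Mul(Pow(Add(46, O), -1), Rational(9, 2)) = Mul(Rational(9, 2), Pow(Add(46, O), -1)))
Mul(Function('Q')(-29), 9) = Mul(Mul(Rational(9, 2), Pow(Add(46, -29), -1)), 9) = Mul(Mul(Rational(9, 2), Pow(17, -1)), 9) = Mul(Mul(Rational(9, 2), Rational(1, 17)), 9) = Mul(Rational(9, 34), 9) = Rational(81, 34)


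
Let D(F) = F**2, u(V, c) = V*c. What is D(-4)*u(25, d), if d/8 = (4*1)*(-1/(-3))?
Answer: 12800/3 ≈ 4266.7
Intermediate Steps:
d = 32/3 (d = 8*((4*1)*(-1/(-3))) = 8*(4*(-1*(-1/3))) = 8*(4*(1/3)) = 8*(4/3) = 32/3 ≈ 10.667)
D(-4)*u(25, d) = (-4)**2*(25*(32/3)) = 16*(800/3) = 12800/3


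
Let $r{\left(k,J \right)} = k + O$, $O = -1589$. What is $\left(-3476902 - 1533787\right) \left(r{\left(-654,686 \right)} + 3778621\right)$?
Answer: $-18922255704442$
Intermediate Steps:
$r{\left(k,J \right)} = -1589 + k$ ($r{\left(k,J \right)} = k - 1589 = -1589 + k$)
$\left(-3476902 - 1533787\right) \left(r{\left(-654,686 \right)} + 3778621\right) = \left(-3476902 - 1533787\right) \left(\left(-1589 - 654\right) + 3778621\right) = - 5010689 \left(-2243 + 3778621\right) = \left(-5010689\right) 3776378 = -18922255704442$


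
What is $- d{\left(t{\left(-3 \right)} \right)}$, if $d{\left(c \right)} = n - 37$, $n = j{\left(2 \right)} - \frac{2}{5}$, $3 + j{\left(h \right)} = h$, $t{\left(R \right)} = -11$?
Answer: $\frac{192}{5} \approx 38.4$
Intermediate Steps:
$j{\left(h \right)} = -3 + h$
$n = - \frac{7}{5}$ ($n = \left(-3 + 2\right) - \frac{2}{5} = -1 - \frac{2}{5} = - \frac{7}{5} \approx -1.4$)
$d{\left(c \right)} = - \frac{192}{5}$ ($d{\left(c \right)} = - \frac{7}{5} - 37 = - \frac{192}{5}$)
$- d{\left(t{\left(-3 \right)} \right)} = \left(-1\right) \left(- \frac{192}{5}\right) = \frac{192}{5}$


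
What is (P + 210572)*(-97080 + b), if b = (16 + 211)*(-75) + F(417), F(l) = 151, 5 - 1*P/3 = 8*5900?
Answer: -7861344598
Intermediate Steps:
P = -141585 (P = 15 - 24*5900 = 15 - 3*47200 = 15 - 141600 = -141585)
b = -16874 (b = (16 + 211)*(-75) + 151 = 227*(-75) + 151 = -17025 + 151 = -16874)
(P + 210572)*(-97080 + b) = (-141585 + 210572)*(-97080 - 16874) = 68987*(-113954) = -7861344598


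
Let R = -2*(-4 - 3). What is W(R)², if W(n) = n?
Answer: 196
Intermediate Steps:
R = 14 (R = -2*(-7) = 14)
W(R)² = 14² = 196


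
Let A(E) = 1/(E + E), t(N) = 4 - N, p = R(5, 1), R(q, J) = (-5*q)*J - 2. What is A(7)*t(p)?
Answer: 31/14 ≈ 2.2143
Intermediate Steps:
R(q, J) = -2 - 5*J*q (R(q, J) = -5*J*q - 2 = -2 - 5*J*q)
p = -27 (p = -2 - 5*1*5 = -2 - 25 = -27)
A(E) = 1/(2*E)
A(7)*t(p) = ((1/2)/7)*(4 - 1*(-27)) = ((1/2)*(1/7))*(4 + 27) = (1/14)*31 = 31/14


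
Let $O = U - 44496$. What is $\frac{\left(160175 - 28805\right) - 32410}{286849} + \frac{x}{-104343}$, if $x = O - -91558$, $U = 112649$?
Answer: $- \frac{11829052453}{9976895069} \approx -1.1856$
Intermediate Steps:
$O = 68153$ ($O = 112649 - 44496 = 68153$)
$x = 159711$ ($x = 68153 - -91558 = 68153 + 91558 = 159711$)
$\frac{\left(160175 - 28805\right) - 32410}{286849} + \frac{x}{-104343} = \frac{\left(160175 - 28805\right) - 32410}{286849} + \frac{159711}{-104343} = \left(131370 - 32410\right) \frac{1}{286849} + 159711 \left(- \frac{1}{104343}\right) = 98960 \cdot \frac{1}{286849} - \frac{53237}{34781} = \frac{98960}{286849} - \frac{53237}{34781} = - \frac{11829052453}{9976895069}$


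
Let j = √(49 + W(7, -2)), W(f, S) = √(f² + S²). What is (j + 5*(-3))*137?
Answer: -2055 + 137*√(49 + √53) ≈ -1027.2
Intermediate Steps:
W(f, S) = √(S² + f²)
j = √(49 + √53) (j = √(49 + √((-2)² + 7²)) = √(49 + √(4 + 49)) = √(49 + √53) ≈ 7.5020)
(j + 5*(-3))*137 = (√(49 + √53) + 5*(-3))*137 = (√(49 + √53) - 15)*137 = (-15 + √(49 + √53))*137 = -2055 + 137*√(49 + √53)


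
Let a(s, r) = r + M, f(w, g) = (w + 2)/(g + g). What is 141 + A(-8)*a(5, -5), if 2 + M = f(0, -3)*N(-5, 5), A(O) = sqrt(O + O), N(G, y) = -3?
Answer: 141 - 24*I ≈ 141.0 - 24.0*I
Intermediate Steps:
f(w, g) = (2 + w)/(2*g) (f(w, g) = (2 + w)/((2*g)) = (2 + w)*(1/(2*g)) = (2 + w)/(2*g))
A(O) = sqrt(2)*sqrt(O) (A(O) = sqrt(2*O) = sqrt(2)*sqrt(O))
M = -1 (M = -2 + ((1/2)*(2 + 0)/(-3))*(-3) = -2 + ((1/2)*(-1/3)*2)*(-3) = -2 - 1/3*(-3) = -2 + 1 = -1)
a(s, r) = -1 + r (a(s, r) = r - 1 = -1 + r)
141 + A(-8)*a(5, -5) = 141 + (sqrt(2)*sqrt(-8))*(-1 - 5) = 141 + (sqrt(2)*(2*I*sqrt(2)))*(-6) = 141 + (4*I)*(-6) = 141 - 24*I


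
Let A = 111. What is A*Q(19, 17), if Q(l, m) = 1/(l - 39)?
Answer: -111/20 ≈ -5.5500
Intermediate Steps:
Q(l, m) = 1/(-39 + l)
A*Q(19, 17) = 111/(-39 + 19) = 111/(-20) = 111*(-1/20) = -111/20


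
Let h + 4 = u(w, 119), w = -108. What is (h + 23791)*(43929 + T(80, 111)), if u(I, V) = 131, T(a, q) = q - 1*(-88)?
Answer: 1055453504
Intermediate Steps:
T(a, q) = 88 + q (T(a, q) = q + 88 = 88 + q)
h = 127 (h = -4 + 131 = 127)
(h + 23791)*(43929 + T(80, 111)) = (127 + 23791)*(43929 + (88 + 111)) = 23918*(43929 + 199) = 23918*44128 = 1055453504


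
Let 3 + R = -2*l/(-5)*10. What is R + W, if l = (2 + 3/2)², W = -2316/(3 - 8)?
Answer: 2546/5 ≈ 509.20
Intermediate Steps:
W = 2316/5 (W = -2316/(-5) = -⅕*(-2316) = 2316/5 ≈ 463.20)
l = 49/4 (l = (2 + 3*(½))² = (2 + 3/2)² = (7/2)² = 49/4 ≈ 12.250)
R = 46 (R = -3 - 49/(2*(-5))*10 = -3 - 49*(-1)/(2*5)*10 = -3 - 2*(-49/20)*10 = -3 + (49/10)*10 = -3 + 49 = 46)
R + W = 46 + 2316/5 = 2546/5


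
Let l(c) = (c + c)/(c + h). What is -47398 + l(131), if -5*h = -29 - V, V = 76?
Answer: -3602117/76 ≈ -47396.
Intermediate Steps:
h = 21 (h = -(-29 - 1*76)/5 = -(-29 - 76)/5 = -1/5*(-105) = 21)
l(c) = 2*c/(21 + c) (l(c) = (c + c)/(c + 21) = (2*c)/(21 + c) = 2*c/(21 + c))
-47398 + l(131) = -47398 + 2*131/(21 + 131) = -47398 + 2*131/152 = -47398 + 2*131*(1/152) = -47398 + 131/76 = -3602117/76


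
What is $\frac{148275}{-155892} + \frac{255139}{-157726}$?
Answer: $- \frac{10526825273}{4098036932} \approx -2.5687$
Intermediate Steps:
$\frac{148275}{-155892} + \frac{255139}{-157726} = 148275 \left(- \frac{1}{155892}\right) + 255139 \left(- \frac{1}{157726}\right) = - \frac{49425}{51964} - \frac{255139}{157726} = - \frac{10526825273}{4098036932}$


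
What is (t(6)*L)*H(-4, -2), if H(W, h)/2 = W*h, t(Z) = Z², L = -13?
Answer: -7488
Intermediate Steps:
H(W, h) = 2*W*h (H(W, h) = 2*(W*h) = 2*W*h)
(t(6)*L)*H(-4, -2) = (6²*(-13))*(2*(-4)*(-2)) = (36*(-13))*16 = -468*16 = -7488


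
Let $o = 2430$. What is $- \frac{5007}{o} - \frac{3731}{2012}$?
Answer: $- \frac{3190069}{814860} \approx -3.9149$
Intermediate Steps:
$- \frac{5007}{o} - \frac{3731}{2012} = - \frac{5007}{2430} - \frac{3731}{2012} = \left(-5007\right) \frac{1}{2430} - \frac{3731}{2012} = - \frac{1669}{810} - \frac{3731}{2012} = - \frac{3190069}{814860}$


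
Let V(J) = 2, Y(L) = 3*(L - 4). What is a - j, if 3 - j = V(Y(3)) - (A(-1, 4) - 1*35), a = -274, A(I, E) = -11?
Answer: -229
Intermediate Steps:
Y(L) = -12 + 3*L (Y(L) = 3*(-4 + L) = -12 + 3*L)
j = -45 (j = 3 - (2 - (-11 - 1*35)) = 3 - (2 - (-11 - 35)) = 3 - (2 - 1*(-46)) = 3 - (2 + 46) = 3 - 1*48 = 3 - 48 = -45)
a - j = -274 - 1*(-45) = -274 + 45 = -229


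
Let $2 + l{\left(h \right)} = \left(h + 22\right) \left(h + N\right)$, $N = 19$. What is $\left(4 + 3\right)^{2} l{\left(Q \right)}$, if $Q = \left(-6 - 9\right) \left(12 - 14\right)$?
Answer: $124754$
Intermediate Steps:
$Q = 30$ ($Q = \left(-15\right) \left(-2\right) = 30$)
$l{\left(h \right)} = -2 + \left(19 + h\right) \left(22 + h\right)$ ($l{\left(h \right)} = -2 + \left(h + 22\right) \left(h + 19\right) = -2 + \left(22 + h\right) \left(19 + h\right) = -2 + \left(19 + h\right) \left(22 + h\right)$)
$\left(4 + 3\right)^{2} l{\left(Q \right)} = \left(4 + 3\right)^{2} \left(416 + 30^{2} + 41 \cdot 30\right) = 7^{2} \left(416 + 900 + 1230\right) = 49 \cdot 2546 = 124754$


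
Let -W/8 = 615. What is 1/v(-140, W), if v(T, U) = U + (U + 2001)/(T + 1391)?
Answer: -3/14767 ≈ -0.00020316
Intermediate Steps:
W = -4920 (W = -8*615 = -4920)
v(T, U) = U + (2001 + U)/(1391 + T)
1/v(-140, W) = 1/((2001 + 1392*(-4920) - 140*(-4920))/(1391 - 140)) = 1/((2001 - 6848640 + 688800)/1251) = 1/((1/1251)*(-6157839)) = 1/(-14767/3) = -3/14767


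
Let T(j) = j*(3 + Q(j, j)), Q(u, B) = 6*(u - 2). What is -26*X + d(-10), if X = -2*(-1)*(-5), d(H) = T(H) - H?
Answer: 960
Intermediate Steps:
Q(u, B) = -12 + 6*u (Q(u, B) = 6*(-2 + u) = -12 + 6*u)
T(j) = j*(-9 + 6*j) (T(j) = j*(3 + (-12 + 6*j)) = j*(-9 + 6*j))
d(H) = -H + 3*H*(-3 + 2*H) (d(H) = 3*H*(-3 + 2*H) - H = -H + 3*H*(-3 + 2*H))
X = -10 (X = 2*(-5) = -10)
-26*X + d(-10) = -26*(-10) + 2*(-10)*(-5 + 3*(-10)) = 260 + 2*(-10)*(-5 - 30) = 260 + 2*(-10)*(-35) = 260 + 700 = 960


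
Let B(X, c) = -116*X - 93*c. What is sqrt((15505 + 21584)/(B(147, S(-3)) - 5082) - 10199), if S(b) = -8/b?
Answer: I*sqrt(14155288634)/1178 ≈ 101.0*I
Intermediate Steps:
sqrt((15505 + 21584)/(B(147, S(-3)) - 5082) - 10199) = sqrt((15505 + 21584)/((-116*147 - (-744)/(-3)) - 5082) - 10199) = sqrt(37089/((-17052 - (-744)*(-1)/3) - 5082) - 10199) = sqrt(37089/((-17052 - 93*8/3) - 5082) - 10199) = sqrt(37089/((-17052 - 248) - 5082) - 10199) = sqrt(37089/(-17300 - 5082) - 10199) = sqrt(37089/(-22382) - 10199) = sqrt(37089*(-1/22382) - 10199) = sqrt(-37089/22382 - 10199) = sqrt(-228311107/22382) = I*sqrt(14155288634)/1178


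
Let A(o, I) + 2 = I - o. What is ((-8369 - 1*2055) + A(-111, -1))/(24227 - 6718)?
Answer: -10316/17509 ≈ -0.58918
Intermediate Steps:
A(o, I) = -2 + I - o (A(o, I) = -2 + (I - o) = -2 + I - o)
((-8369 - 1*2055) + A(-111, -1))/(24227 - 6718) = ((-8369 - 1*2055) + (-2 - 1 - 1*(-111)))/(24227 - 6718) = ((-8369 - 2055) + (-2 - 1 + 111))/17509 = (-10424 + 108)*(1/17509) = -10316*1/17509 = -10316/17509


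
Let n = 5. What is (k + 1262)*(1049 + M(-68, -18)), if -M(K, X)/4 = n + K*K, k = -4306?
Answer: 53169548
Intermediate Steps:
M(K, X) = -20 - 4*K² (M(K, X) = -4*(5 + K*K) = -4*(5 + K²) = -20 - 4*K²)
(k + 1262)*(1049 + M(-68, -18)) = (-4306 + 1262)*(1049 + (-20 - 4*(-68)²)) = -3044*(1049 + (-20 - 4*4624)) = -3044*(1049 + (-20 - 18496)) = -3044*(1049 - 18516) = -3044*(-17467) = 53169548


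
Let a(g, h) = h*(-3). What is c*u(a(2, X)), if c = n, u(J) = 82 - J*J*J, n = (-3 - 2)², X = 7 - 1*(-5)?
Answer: 1168450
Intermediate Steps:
X = 12 (X = 7 + 5 = 12)
a(g, h) = -3*h
n = 25 (n = (-5)² = 25)
u(J) = 82 - J³ (u(J) = 82 - J²*J = 82 - J³)
c = 25
c*u(a(2, X)) = 25*(82 - (-3*12)³) = 25*(82 - 1*(-36)³) = 25*(82 - 1*(-46656)) = 25*(82 + 46656) = 25*46738 = 1168450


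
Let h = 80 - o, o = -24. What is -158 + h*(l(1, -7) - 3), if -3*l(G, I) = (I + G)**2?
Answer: -1718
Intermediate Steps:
l(G, I) = -(G + I)**2/3 (l(G, I) = -(I + G)**2/3 = -(G + I)**2/3)
h = 104 (h = 80 - 1*(-24) = 80 + 24 = 104)
-158 + h*(l(1, -7) - 3) = -158 + 104*(-(1 - 7)**2/3 - 3) = -158 + 104*(-1/3*(-6)**2 - 3) = -158 + 104*(-1/3*36 - 3) = -158 + 104*(-12 - 3) = -158 + 104*(-15) = -158 - 1560 = -1718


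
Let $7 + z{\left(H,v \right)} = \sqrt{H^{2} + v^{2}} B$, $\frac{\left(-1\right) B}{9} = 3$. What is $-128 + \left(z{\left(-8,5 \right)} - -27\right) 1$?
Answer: $-108 - 27 \sqrt{89} \approx -362.72$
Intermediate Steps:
$B = -27$ ($B = \left(-9\right) 3 = -27$)
$z{\left(H,v \right)} = -7 - 27 \sqrt{H^{2} + v^{2}}$ ($z{\left(H,v \right)} = -7 + \sqrt{H^{2} + v^{2}} \left(-27\right) = -7 - 27 \sqrt{H^{2} + v^{2}}$)
$-128 + \left(z{\left(-8,5 \right)} - -27\right) 1 = -128 + \left(\left(-7 - 27 \sqrt{\left(-8\right)^{2} + 5^{2}}\right) - -27\right) 1 = -128 + \left(\left(-7 - 27 \sqrt{64 + 25}\right) + 27\right) 1 = -128 + \left(\left(-7 - 27 \sqrt{89}\right) + 27\right) 1 = -128 + \left(20 - 27 \sqrt{89}\right) 1 = -128 + \left(20 - 27 \sqrt{89}\right) = -108 - 27 \sqrt{89}$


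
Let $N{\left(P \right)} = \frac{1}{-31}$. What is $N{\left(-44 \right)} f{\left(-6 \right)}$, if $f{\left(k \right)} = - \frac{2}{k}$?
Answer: $- \frac{1}{93} \approx -0.010753$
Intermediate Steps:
$N{\left(P \right)} = - \frac{1}{31}$
$N{\left(-44 \right)} f{\left(-6 \right)} = - \frac{\left(-2\right) \frac{1}{-6}}{31} = - \frac{\left(-2\right) \left(- \frac{1}{6}\right)}{31} = \left(- \frac{1}{31}\right) \frac{1}{3} = - \frac{1}{93}$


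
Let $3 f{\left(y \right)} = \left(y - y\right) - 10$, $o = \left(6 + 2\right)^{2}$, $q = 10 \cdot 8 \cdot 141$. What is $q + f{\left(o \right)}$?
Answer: $\frac{33830}{3} \approx 11277.0$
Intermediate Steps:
$q = 11280$ ($q = 10 \cdot 1128 = 11280$)
$o = 64$ ($o = 8^{2} = 64$)
$f{\left(y \right)} = - \frac{10}{3}$ ($f{\left(y \right)} = \frac{\left(y - y\right) - 10}{3} = \frac{0 - 10}{3} = \frac{1}{3} \left(-10\right) = - \frac{10}{3}$)
$q + f{\left(o \right)} = 11280 - \frac{10}{3} = \frac{33830}{3}$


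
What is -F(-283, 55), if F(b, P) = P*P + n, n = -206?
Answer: -2819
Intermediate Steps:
F(b, P) = -206 + P² (F(b, P) = P*P - 206 = P² - 206 = -206 + P²)
-F(-283, 55) = -(-206 + 55²) = -(-206 + 3025) = -1*2819 = -2819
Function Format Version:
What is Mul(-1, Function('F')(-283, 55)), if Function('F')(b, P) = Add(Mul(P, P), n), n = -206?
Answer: -2819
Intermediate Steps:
Function('F')(b, P) = Add(-206, Pow(P, 2)) (Function('F')(b, P) = Add(Mul(P, P), -206) = Add(Pow(P, 2), -206) = Add(-206, Pow(P, 2)))
Mul(-1, Function('F')(-283, 55)) = Mul(-1, Add(-206, Pow(55, 2))) = Mul(-1, Add(-206, 3025)) = Mul(-1, 2819) = -2819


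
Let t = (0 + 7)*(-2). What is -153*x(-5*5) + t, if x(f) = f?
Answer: 3811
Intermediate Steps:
t = -14 (t = 7*(-2) = -14)
-153*x(-5*5) + t = -(-765)*5 - 14 = -153*(-25) - 14 = 3825 - 14 = 3811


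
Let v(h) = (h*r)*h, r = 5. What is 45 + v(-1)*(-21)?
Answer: -60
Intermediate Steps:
v(h) = 5*h² (v(h) = (h*5)*h = (5*h)*h = 5*h²)
45 + v(-1)*(-21) = 45 + (5*(-1)²)*(-21) = 45 + (5*1)*(-21) = 45 + 5*(-21) = 45 - 105 = -60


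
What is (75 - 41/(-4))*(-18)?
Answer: -3069/2 ≈ -1534.5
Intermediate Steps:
(75 - 41/(-4))*(-18) = (75 - 41*(-¼))*(-18) = (75 + 41/4)*(-18) = (341/4)*(-18) = -3069/2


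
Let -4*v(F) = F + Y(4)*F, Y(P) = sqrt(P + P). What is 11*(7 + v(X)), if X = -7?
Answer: 385/4 + 77*sqrt(2)/2 ≈ 150.70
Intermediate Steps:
Y(P) = sqrt(2)*sqrt(P) (Y(P) = sqrt(2*P) = sqrt(2)*sqrt(P))
v(F) = -F/4 - F*sqrt(2)/2 (v(F) = -(F + (sqrt(2)*sqrt(4))*F)/4 = -(F + (sqrt(2)*2)*F)/4 = -(F + (2*sqrt(2))*F)/4 = -(F + 2*F*sqrt(2))/4 = -F/4 - F*sqrt(2)/2)
11*(7 + v(X)) = 11*(7 - 1/4*(-7)*(1 + 2*sqrt(2))) = 11*(7 + (7/4 + 7*sqrt(2)/2)) = 11*(35/4 + 7*sqrt(2)/2) = 385/4 + 77*sqrt(2)/2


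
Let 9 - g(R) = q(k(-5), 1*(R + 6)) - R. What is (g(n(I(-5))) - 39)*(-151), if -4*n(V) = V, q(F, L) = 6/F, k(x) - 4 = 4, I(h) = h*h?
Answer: 5587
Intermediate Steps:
I(h) = h²
k(x) = 8 (k(x) = 4 + 4 = 8)
n(V) = -V/4
g(R) = 33/4 + R (g(R) = 9 - (6/8 - R) = 9 - (6*(⅛) - R) = 9 - (¾ - R) = 9 + (-¾ + R) = 33/4 + R)
(g(n(I(-5))) - 39)*(-151) = ((33/4 - ¼*(-5)²) - 39)*(-151) = ((33/4 - ¼*25) - 39)*(-151) = ((33/4 - 25/4) - 39)*(-151) = (2 - 39)*(-151) = -37*(-151) = 5587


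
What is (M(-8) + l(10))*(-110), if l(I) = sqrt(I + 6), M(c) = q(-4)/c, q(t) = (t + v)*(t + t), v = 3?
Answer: -330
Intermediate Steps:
q(t) = 2*t*(3 + t) (q(t) = (t + 3)*(t + t) = (3 + t)*(2*t) = 2*t*(3 + t))
M(c) = 8/c (M(c) = (2*(-4)*(3 - 4))/c = (2*(-4)*(-1))/c = 8/c)
l(I) = sqrt(6 + I)
(M(-8) + l(10))*(-110) = (8/(-8) + sqrt(6 + 10))*(-110) = (8*(-1/8) + sqrt(16))*(-110) = (-1 + 4)*(-110) = 3*(-110) = -330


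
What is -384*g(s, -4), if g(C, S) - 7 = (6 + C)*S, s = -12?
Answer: -11904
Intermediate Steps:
g(C, S) = 7 + S*(6 + C) (g(C, S) = 7 + (6 + C)*S = 7 + S*(6 + C))
-384*g(s, -4) = -384*(7 + 6*(-4) - 12*(-4)) = -384*(7 - 24 + 48) = -384*31 = -11904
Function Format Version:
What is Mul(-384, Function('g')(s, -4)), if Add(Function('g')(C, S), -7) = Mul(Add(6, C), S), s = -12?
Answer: -11904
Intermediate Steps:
Function('g')(C, S) = Add(7, Mul(S, Add(6, C))) (Function('g')(C, S) = Add(7, Mul(Add(6, C), S)) = Add(7, Mul(S, Add(6, C))))
Mul(-384, Function('g')(s, -4)) = Mul(-384, Add(7, Mul(6, -4), Mul(-12, -4))) = Mul(-384, Add(7, -24, 48)) = Mul(-384, 31) = -11904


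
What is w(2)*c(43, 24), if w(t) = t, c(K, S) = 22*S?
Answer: 1056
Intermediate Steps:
w(2)*c(43, 24) = 2*(22*24) = 2*528 = 1056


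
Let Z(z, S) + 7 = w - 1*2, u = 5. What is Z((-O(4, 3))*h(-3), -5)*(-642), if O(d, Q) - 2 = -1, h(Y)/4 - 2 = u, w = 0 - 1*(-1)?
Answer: 5136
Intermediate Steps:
w = 1 (w = 0 + 1 = 1)
h(Y) = 28 (h(Y) = 8 + 4*5 = 8 + 20 = 28)
O(d, Q) = 1 (O(d, Q) = 2 - 1 = 1)
Z(z, S) = -8 (Z(z, S) = -7 + (1 - 1*2) = -7 + (1 - 2) = -7 - 1 = -8)
Z((-O(4, 3))*h(-3), -5)*(-642) = -8*(-642) = 5136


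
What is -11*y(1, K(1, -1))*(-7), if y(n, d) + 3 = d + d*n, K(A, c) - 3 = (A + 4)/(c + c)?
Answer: -154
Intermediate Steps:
K(A, c) = 3 + (4 + A)/(2*c) (K(A, c) = 3 + (A + 4)/(c + c) = 3 + (4 + A)/((2*c)) = 3 + (4 + A)*(1/(2*c)) = 3 + (4 + A)/(2*c))
y(n, d) = -3 + d + d*n (y(n, d) = -3 + (d + d*n) = -3 + d + d*n)
-11*y(1, K(1, -1))*(-7) = -11*(-3 + (½)*(4 + 1 + 6*(-1))/(-1) + ((½)*(4 + 1 + 6*(-1))/(-1))*1)*(-7) = -11*(-3 + (½)*(-1)*(4 + 1 - 6) + ((½)*(-1)*(4 + 1 - 6))*1)*(-7) = -11*(-3 + (½)*(-1)*(-1) + ((½)*(-1)*(-1))*1)*(-7) = -11*(-3 + ½ + (½)*1)*(-7) = -11*(-3 + ½ + ½)*(-7) = -11*(-2)*(-7) = 22*(-7) = -154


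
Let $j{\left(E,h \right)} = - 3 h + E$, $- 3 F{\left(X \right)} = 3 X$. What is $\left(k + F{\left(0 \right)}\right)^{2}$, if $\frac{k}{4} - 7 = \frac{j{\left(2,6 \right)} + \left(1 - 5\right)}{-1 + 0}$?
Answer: $11664$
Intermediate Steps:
$F{\left(X \right)} = - X$ ($F{\left(X \right)} = - \frac{3 X}{3} = - X$)
$j{\left(E,h \right)} = E - 3 h$
$k = 108$ ($k = 28 + 4 \frac{\left(2 - 18\right) + \left(1 - 5\right)}{-1 + 0} = 28 + 4 \frac{\left(2 - 18\right) + \left(1 - 5\right)}{-1} = 28 + 4 \left(-16 - 4\right) \left(-1\right) = 28 + 4 \left(\left(-20\right) \left(-1\right)\right) = 28 + 4 \cdot 20 = 28 + 80 = 108$)
$\left(k + F{\left(0 \right)}\right)^{2} = \left(108 - 0\right)^{2} = \left(108 + 0\right)^{2} = 108^{2} = 11664$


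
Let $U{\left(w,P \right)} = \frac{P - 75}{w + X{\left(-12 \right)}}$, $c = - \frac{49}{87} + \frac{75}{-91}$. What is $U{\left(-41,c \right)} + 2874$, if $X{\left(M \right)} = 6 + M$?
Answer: $\frac{1070017285}{372099} \approx 2875.6$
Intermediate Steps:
$c = - \frac{10984}{7917}$ ($c = \left(-49\right) \frac{1}{87} + 75 \left(- \frac{1}{91}\right) = - \frac{49}{87} - \frac{75}{91} = - \frac{10984}{7917} \approx -1.3874$)
$U{\left(w,P \right)} = \frac{-75 + P}{-6 + w}$ ($U{\left(w,P \right)} = \frac{P - 75}{w + \left(6 - 12\right)} = \frac{-75 + P}{w - 6} = \frac{-75 + P}{-6 + w}$)
$U{\left(-41,c \right)} + 2874 = \frac{-75 - \frac{10984}{7917}}{-6 - 41} + 2874 = \frac{1}{-47} \left(- \frac{604759}{7917}\right) + 2874 = \left(- \frac{1}{47}\right) \left(- \frac{604759}{7917}\right) + 2874 = \frac{604759}{372099} + 2874 = \frac{1070017285}{372099}$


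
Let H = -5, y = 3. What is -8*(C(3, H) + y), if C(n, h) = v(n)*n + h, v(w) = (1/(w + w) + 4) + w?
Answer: -156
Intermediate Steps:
v(w) = 4 + w + 1/(2*w) (v(w) = (1/(2*w) + 4) + w = (4 + 1/(2*w)) + w = 4 + w + 1/(2*w))
C(n, h) = h + n*(4 + n + 1/(2*n)) (C(n, h) = (4 + n + 1/(2*n))*n + h = n*(4 + n + 1/(2*n)) + h = h + n*(4 + n + 1/(2*n)))
-8*(C(3, H) + y) = -8*((½ - 5 + 3*(4 + 3)) + 3) = -8*((½ - 5 + 3*7) + 3) = -8*((½ - 5 + 21) + 3) = -8*(33/2 + 3) = -8*39/2 = -156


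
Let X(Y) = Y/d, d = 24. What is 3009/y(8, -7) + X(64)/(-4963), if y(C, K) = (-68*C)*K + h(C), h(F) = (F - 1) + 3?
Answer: 44770457/56846202 ≈ 0.78757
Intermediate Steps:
h(F) = 2 + F (h(F) = (-1 + F) + 3 = 2 + F)
X(Y) = Y/24
y(C, K) = 2 + C - 68*C*K (y(C, K) = (-68*C)*K + (2 + C) = -68*C*K + (2 + C) = 2 + C - 68*C*K)
3009/y(8, -7) + X(64)/(-4963) = 3009/(2 + 8 - 68*8*(-7)) + ((1/24)*64)/(-4963) = 3009/(2 + 8 + 3808) + (8/3)*(-1/4963) = 3009/3818 - 8/14889 = 44770457/56846202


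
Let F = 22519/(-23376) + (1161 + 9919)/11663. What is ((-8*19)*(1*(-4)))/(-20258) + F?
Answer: -119679652745/2761512703152 ≈ -0.043338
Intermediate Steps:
F = -3633017/272634288 (F = 22519*(-1/23376) + 11080*(1/11663) = -22519/23376 + 11080/11663 = -3633017/272634288 ≈ -0.013326)
((-8*19)*(1*(-4)))/(-20258) + F = ((-8*19)*(1*(-4)))/(-20258) - 3633017/272634288 = -152*(-4)*(-1/20258) - 3633017/272634288 = 608*(-1/20258) - 3633017/272634288 = -304/10129 - 3633017/272634288 = -119679652745/2761512703152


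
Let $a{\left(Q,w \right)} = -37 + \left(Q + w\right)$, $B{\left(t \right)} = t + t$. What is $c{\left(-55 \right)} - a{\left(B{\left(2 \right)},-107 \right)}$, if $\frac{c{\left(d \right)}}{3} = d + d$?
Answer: $-190$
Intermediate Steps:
$B{\left(t \right)} = 2 t$
$c{\left(d \right)} = 6 d$ ($c{\left(d \right)} = 3 \left(d + d\right) = 3 \cdot 2 d = 6 d$)
$a{\left(Q,w \right)} = -37 + Q + w$
$c{\left(-55 \right)} - a{\left(B{\left(2 \right)},-107 \right)} = 6 \left(-55\right) - \left(-37 + 2 \cdot 2 - 107\right) = -330 - \left(-37 + 4 - 107\right) = -330 - -140 = -330 + 140 = -190$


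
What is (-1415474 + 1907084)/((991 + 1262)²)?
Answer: 163870/1692003 ≈ 0.096850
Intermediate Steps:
(-1415474 + 1907084)/((991 + 1262)²) = 491610/(2253²) = 491610/5076009 = 491610*(1/5076009) = 163870/1692003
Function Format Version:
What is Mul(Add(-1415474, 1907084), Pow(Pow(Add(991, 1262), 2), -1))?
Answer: Rational(163870, 1692003) ≈ 0.096850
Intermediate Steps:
Mul(Add(-1415474, 1907084), Pow(Pow(Add(991, 1262), 2), -1)) = Mul(491610, Pow(Pow(2253, 2), -1)) = Mul(491610, Pow(5076009, -1)) = Mul(491610, Rational(1, 5076009)) = Rational(163870, 1692003)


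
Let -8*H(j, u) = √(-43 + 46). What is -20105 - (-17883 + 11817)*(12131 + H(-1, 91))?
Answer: 73566541 - 3033*√3/4 ≈ 7.3565e+7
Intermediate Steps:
H(j, u) = -√3/8 (H(j, u) = -√(-43 + 46)/8 = -√3/8)
-20105 - (-17883 + 11817)*(12131 + H(-1, 91)) = -20105 - (-17883 + 11817)*(12131 - √3/8) = -20105 - (-6066)*(12131 - √3/8) = -20105 - (-73586646 + 3033*√3/4) = -20105 + (73586646 - 3033*√3/4) = 73566541 - 3033*√3/4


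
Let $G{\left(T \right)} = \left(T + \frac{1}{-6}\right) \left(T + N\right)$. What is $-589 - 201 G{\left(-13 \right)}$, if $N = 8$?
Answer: $- \frac{27643}{2} \approx -13822.0$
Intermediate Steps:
$G{\left(T \right)} = \left(8 + T\right) \left(- \frac{1}{6} + T\right)$ ($G{\left(T \right)} = \left(T + \frac{1}{-6}\right) \left(T + 8\right) = \left(T - \frac{1}{6}\right) \left(8 + T\right) = \left(- \frac{1}{6} + T\right) \left(8 + T\right) = \left(8 + T\right) \left(- \frac{1}{6} + T\right)$)
$-589 - 201 G{\left(-13 \right)} = -589 - 201 \left(- \frac{4}{3} + \left(-13\right)^{2} + \frac{47}{6} \left(-13\right)\right) = -589 - 201 \left(- \frac{4}{3} + 169 - \frac{611}{6}\right) = -589 - \frac{26465}{2} = - \frac{27643}{2}$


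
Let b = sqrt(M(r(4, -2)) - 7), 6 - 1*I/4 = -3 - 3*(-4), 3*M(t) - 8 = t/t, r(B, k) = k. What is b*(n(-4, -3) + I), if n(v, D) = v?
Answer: -32*I ≈ -32.0*I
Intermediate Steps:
M(t) = 3 (M(t) = 8/3 + (t/t)/3 = 8/3 + (1/3)*1 = 8/3 + 1/3 = 3)
I = -12 (I = 24 - 4*(-3 - 3*(-4)) = 24 - 4*(-3 + 12) = 24 - 4*9 = 24 - 36 = -12)
b = 2*I (b = sqrt(3 - 7) = sqrt(-4) = 2*I ≈ 2.0*I)
b*(n(-4, -3) + I) = (2*I)*(-4 - 12) = (2*I)*(-16) = -32*I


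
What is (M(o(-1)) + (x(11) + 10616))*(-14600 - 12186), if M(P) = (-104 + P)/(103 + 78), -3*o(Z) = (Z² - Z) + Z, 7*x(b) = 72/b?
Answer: -11889784974806/41811 ≈ -2.8437e+8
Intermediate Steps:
x(b) = 72/(7*b) (x(b) = (72/b)/7 = 72/(7*b))
o(Z) = -Z²/3 (o(Z) = -((Z² - Z) + Z)/3 = -Z²/3)
M(P) = -104/181 + P/181 (M(P) = (-104 + P)/181 = (-104 + P)*(1/181) = -104/181 + P/181)
(M(o(-1)) + (x(11) + 10616))*(-14600 - 12186) = ((-104/181 + (-⅓*(-1)²)/181) + ((72/7)/11 + 10616))*(-14600 - 12186) = ((-104/181 + (-⅓*1)/181) + ((72/7)*(1/11) + 10616))*(-26786) = ((-104/181 + (1/181)*(-⅓)) + (72/77 + 10616))*(-26786) = ((-104/181 - 1/543) + 817504/77)*(-26786) = (-313/543 + 817504/77)*(-26786) = (443880571/41811)*(-26786) = -11889784974806/41811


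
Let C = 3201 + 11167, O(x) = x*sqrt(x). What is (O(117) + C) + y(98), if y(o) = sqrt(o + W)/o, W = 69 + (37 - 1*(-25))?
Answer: 14368 + 351*sqrt(13) + sqrt(229)/98 ≈ 15634.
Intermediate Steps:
O(x) = x**(3/2)
C = 14368
W = 131 (W = 69 + (37 + 25) = 69 + 62 = 131)
y(o) = sqrt(131 + o)/o (y(o) = sqrt(o + 131)/o = sqrt(131 + o)/o)
(O(117) + C) + y(98) = (117**(3/2) + 14368) + sqrt(131 + 98)/98 = (351*sqrt(13) + 14368) + sqrt(229)/98 = (14368 + 351*sqrt(13)) + sqrt(229)/98 = 14368 + 351*sqrt(13) + sqrt(229)/98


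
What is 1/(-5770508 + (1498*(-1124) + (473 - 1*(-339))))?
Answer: -1/7453448 ≈ -1.3417e-7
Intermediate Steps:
1/(-5770508 + (1498*(-1124) + (473 - 1*(-339)))) = 1/(-5770508 + (-1683752 + (473 + 339))) = 1/(-5770508 + (-1683752 + 812)) = 1/(-5770508 - 1682940) = 1/(-7453448) = -1/7453448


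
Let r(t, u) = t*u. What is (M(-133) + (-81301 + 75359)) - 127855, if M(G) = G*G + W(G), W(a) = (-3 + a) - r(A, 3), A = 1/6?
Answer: -232489/2 ≈ -1.1624e+5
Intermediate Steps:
A = ⅙ ≈ 0.16667
W(a) = -7/2 + a (W(a) = (-3 + a) - 3/6 = (-3 + a) - 1*½ = (-3 + a) - ½ = -7/2 + a)
M(G) = -7/2 + G + G² (M(G) = G*G + (-7/2 + G) = G² + (-7/2 + G) = -7/2 + G + G²)
(M(-133) + (-81301 + 75359)) - 127855 = ((-7/2 - 133 + (-133)²) + (-81301 + 75359)) - 127855 = ((-7/2 - 133 + 17689) - 5942) - 127855 = (35105/2 - 5942) - 127855 = 23221/2 - 127855 = -232489/2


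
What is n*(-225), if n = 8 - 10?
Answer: 450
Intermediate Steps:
n = -2
n*(-225) = -2*(-225) = 450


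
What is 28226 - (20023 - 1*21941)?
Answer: 30144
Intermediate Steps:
28226 - (20023 - 1*21941) = 28226 - (20023 - 21941) = 28226 - 1*(-1918) = 28226 + 1918 = 30144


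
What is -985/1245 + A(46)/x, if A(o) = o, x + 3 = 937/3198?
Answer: -38335321/2155593 ≈ -17.784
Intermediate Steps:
x = -8657/3198 (x = -3 + 937/3198 = -8657/3198 ≈ -2.7070)
-985/1245 + A(46)/x = -985/1245 + 46/(-8657/3198) = -985*1/1245 + 46*(-3198/8657) = -197/249 - 147108/8657 = -38335321/2155593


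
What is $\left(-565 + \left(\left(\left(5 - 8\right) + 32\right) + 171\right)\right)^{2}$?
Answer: $133225$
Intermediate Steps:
$\left(-565 + \left(\left(\left(5 - 8\right) + 32\right) + 171\right)\right)^{2} = \left(-565 + \left(\left(-3 + 32\right) + 171\right)\right)^{2} = \left(-565 + \left(29 + 171\right)\right)^{2} = \left(-565 + 200\right)^{2} = \left(-365\right)^{2} = 133225$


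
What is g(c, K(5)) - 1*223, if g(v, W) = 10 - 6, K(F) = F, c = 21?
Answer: -219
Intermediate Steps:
g(v, W) = 4
g(c, K(5)) - 1*223 = 4 - 1*223 = 4 - 223 = -219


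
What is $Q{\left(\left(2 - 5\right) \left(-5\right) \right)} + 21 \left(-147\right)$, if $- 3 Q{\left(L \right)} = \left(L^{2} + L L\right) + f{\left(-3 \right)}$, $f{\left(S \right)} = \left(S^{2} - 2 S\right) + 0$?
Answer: $-3242$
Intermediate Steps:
$f{\left(S \right)} = S^{2} - 2 S$
$Q{\left(L \right)} = -5 - \frac{2 L^{2}}{3}$ ($Q{\left(L \right)} = - \frac{\left(L^{2} + L L\right) - 3 \left(-2 - 3\right)}{3} = - \frac{\left(L^{2} + L^{2}\right) - -15}{3} = - \frac{2 L^{2} + 15}{3} = - \frac{15 + 2 L^{2}}{3} = -5 - \frac{2 L^{2}}{3}$)
$Q{\left(\left(2 - 5\right) \left(-5\right) \right)} + 21 \left(-147\right) = \left(-5 - \frac{2 \left(\left(2 - 5\right) \left(-5\right)\right)^{2}}{3}\right) + 21 \left(-147\right) = \left(-5 - \frac{2 \left(\left(-3\right) \left(-5\right)\right)^{2}}{3}\right) - 3087 = \left(-5 - \frac{2 \cdot 15^{2}}{3}\right) - 3087 = \left(-5 - 150\right) - 3087 = -155 - 3087 = -3242$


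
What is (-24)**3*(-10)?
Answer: 138240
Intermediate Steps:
(-24)**3*(-10) = -13824*(-10) = 138240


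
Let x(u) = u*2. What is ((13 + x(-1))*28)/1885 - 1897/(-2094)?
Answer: 4220797/3947190 ≈ 1.0693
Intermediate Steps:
x(u) = 2*u
((13 + x(-1))*28)/1885 - 1897/(-2094) = ((13 + 2*(-1))*28)/1885 - 1897/(-2094) = ((13 - 2)*28)*(1/1885) - 1897*(-1/2094) = (11*28)*(1/1885) + 1897/2094 = 308*(1/1885) + 1897/2094 = 308/1885 + 1897/2094 = 4220797/3947190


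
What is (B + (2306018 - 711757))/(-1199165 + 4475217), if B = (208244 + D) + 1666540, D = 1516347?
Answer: 1246348/819013 ≈ 1.5218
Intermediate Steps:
B = 3391131 (B = (208244 + 1516347) + 1666540 = 1724591 + 1666540 = 3391131)
(B + (2306018 - 711757))/(-1199165 + 4475217) = (3391131 + (2306018 - 711757))/(-1199165 + 4475217) = (3391131 + 1594261)/3276052 = 4985392*(1/3276052) = 1246348/819013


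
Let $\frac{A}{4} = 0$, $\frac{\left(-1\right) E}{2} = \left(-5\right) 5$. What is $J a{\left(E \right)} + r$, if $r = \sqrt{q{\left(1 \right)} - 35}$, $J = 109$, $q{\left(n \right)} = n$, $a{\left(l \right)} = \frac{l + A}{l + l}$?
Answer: $\frac{109}{2} + i \sqrt{34} \approx 54.5 + 5.831 i$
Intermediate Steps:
$E = 50$ ($E = - 2 \left(\left(-5\right) 5\right) = \left(-2\right) \left(-25\right) = 50$)
$A = 0$ ($A = 4 \cdot 0 = 0$)
$a{\left(l \right)} = \frac{1}{2}$ ($a{\left(l \right)} = \frac{l + 0}{l + l} = \frac{l}{2 l} = l \frac{1}{2 l} = \frac{1}{2}$)
$r = i \sqrt{34}$ ($r = \sqrt{1 - 35} = \sqrt{-34} = i \sqrt{34} \approx 5.8309 i$)
$J a{\left(E \right)} + r = 109 \cdot \frac{1}{2} + i \sqrt{34} = \frac{109}{2} + i \sqrt{34}$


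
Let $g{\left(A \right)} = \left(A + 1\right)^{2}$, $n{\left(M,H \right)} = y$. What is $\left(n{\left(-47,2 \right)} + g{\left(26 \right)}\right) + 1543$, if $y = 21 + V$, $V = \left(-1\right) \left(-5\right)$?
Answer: $2298$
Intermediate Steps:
$V = 5$
$y = 26$ ($y = 21 + 5 = 26$)
$n{\left(M,H \right)} = 26$
$g{\left(A \right)} = \left(1 + A\right)^{2}$
$\left(n{\left(-47,2 \right)} + g{\left(26 \right)}\right) + 1543 = \left(26 + \left(1 + 26\right)^{2}\right) + 1543 = \left(26 + 27^{2}\right) + 1543 = \left(26 + 729\right) + 1543 = 755 + 1543 = 2298$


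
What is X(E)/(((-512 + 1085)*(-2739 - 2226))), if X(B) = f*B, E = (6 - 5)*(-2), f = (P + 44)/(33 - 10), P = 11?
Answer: 22/13086747 ≈ 1.6811e-6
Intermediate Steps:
f = 55/23 (f = (11 + 44)/(33 - 10) = 55/23 ≈ 2.3913)
E = -2 (E = 1*(-2) = -2)
X(B) = 55*B/23
X(E)/(((-512 + 1085)*(-2739 - 2226))) = ((55/23)*(-2))/(((-512 + 1085)*(-2739 - 2226))) = -110/(23*(573*(-4965))) = -110/23/(-2844945) = -110/23*(-1/2844945) = 22/13086747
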